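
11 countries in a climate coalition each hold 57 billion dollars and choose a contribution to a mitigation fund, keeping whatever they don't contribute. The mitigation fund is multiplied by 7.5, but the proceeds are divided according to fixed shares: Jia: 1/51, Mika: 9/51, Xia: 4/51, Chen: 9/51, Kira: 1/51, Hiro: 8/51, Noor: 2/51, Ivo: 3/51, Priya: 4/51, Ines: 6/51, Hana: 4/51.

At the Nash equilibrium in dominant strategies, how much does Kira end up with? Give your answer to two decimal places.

82.15 billion dollars

A player with share s gets back 7.5·s per unit contributed, so full contribution is dominant for anyone with s > 1/7.5 = 0.1333 and zero contribution is dominant for anyone below.
Mika, Chen and Hiro are above the threshold, contributing 57 each; the remaining 8 contribute 0. Total contributed: 171.
Kira keeps 57 and receives 7.5 × 171 × 1/51 = 25.15 from the mitigation fund, for a payoff of 82.15.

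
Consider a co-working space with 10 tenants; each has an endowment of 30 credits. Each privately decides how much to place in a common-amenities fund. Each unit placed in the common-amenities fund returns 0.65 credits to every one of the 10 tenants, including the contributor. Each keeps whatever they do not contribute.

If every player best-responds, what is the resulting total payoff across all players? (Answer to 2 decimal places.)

300.00 credits

The private return per contributed unit is 0.65 < 1, so contributing 0 is dominant for every player. At the Nash equilibrium everyone keeps their 30, and the group total is 10 × 30 = 300.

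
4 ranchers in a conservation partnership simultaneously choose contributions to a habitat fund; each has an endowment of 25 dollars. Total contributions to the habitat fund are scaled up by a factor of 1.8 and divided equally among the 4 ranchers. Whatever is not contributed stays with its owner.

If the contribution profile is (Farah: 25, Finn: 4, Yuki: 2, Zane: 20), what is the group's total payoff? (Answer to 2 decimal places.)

Total contributed: 25 + 4 + 2 + 20 = 51; total kept: 4 × 25 − 51 = 49.
The habitat fund pays out 1.8 × 51 = 91.80 in aggregate.
Group total = 49 + 91.80 = 140.80.

140.80 dollars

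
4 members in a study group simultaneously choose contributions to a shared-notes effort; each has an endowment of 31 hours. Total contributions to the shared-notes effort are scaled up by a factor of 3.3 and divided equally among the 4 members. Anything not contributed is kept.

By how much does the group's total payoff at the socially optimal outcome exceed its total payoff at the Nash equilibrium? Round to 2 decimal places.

285.20 hours

Each contributed unit returns 3.3/4 = 0.8250 to its contributor — below 1 — so contributing 0 is dominant for every player. At the Nash equilibrium everyone keeps their 31, and the group total is 4 × 31 = 124.
Each contributed unit returns 3.300 to the group as a whole (0.8250 to each of 4 players), which exceeds 1, so the social optimum is full contribution: group total = 3.300 × 124 = 409.20.
Efficiency loss = 409.20 − 124 = 285.20.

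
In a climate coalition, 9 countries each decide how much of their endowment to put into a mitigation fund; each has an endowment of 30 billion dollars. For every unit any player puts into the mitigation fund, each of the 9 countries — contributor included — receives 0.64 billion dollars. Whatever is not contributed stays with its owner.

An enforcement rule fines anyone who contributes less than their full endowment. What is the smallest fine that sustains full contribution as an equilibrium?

Given the others contribute fully, the best deviation is to contribute 0 (any partial contribution still incurs the fine and gives up units whose private return 0.64 is below 1).
Deviating from 30 to 0 saves 30 billion dollars but forfeits the deviator's share of the drop in the mitigation fund: 0.64 × 30 = 19.20.
So the deviation gain is 30 − 19.20 = 10.80, and the fine must be at least 10.80 billion dollars to wipe it out.

10.80 billion dollars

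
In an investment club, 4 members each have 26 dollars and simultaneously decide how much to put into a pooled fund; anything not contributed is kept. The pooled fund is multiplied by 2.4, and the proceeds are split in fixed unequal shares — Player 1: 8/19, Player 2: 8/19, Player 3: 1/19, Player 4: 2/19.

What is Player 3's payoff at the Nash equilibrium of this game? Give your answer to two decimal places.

32.57 dollars

Each unit j contributes comes back to j as 2.4 × (j's share), so j prefers to contribute only if that share exceeds 1/2.4 = 0.4167; otherwise keeping the unit dominates.
The shares above 0.4167 belong to Player 1 and Player 2, contributing 26 each; the remaining 2 contribute 0. Total contributed: 52.
Player 3 keeps 26 and receives 2.4 × 52 × 1/19 = 6.57 from the pooled fund, for a payoff of 32.57.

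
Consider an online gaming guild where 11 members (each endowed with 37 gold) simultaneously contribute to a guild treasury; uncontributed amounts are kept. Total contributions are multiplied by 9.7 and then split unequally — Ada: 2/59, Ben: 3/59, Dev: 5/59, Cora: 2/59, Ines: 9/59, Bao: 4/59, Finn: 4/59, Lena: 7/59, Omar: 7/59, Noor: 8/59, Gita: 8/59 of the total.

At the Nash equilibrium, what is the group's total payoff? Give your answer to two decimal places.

Each unit j contributes comes back to j as 9.7 × (j's share), so j prefers to contribute only if that share exceeds 1/9.7 = 0.1031; otherwise keeping the unit dominates.
The shares above 0.1031 belong to Ines, Lena, Omar, Noor and Gita, contributing 37 each; the remaining 6 contribute 0. Total contributed: 185.
The guild treasury pays out 9.7 × 185 = 1794.50 in total (split across the unequal shares, but the aggregate is all that matters for the group sum).
The 6 free-riders keep 37 each, adding 222. Group total = 222 + 1794.50 = 2016.50.

2016.50 gold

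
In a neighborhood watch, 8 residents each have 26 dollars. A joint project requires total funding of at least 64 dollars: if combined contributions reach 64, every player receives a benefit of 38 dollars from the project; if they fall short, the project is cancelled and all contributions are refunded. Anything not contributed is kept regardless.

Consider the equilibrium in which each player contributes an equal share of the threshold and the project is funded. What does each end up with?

Equal share of the threshold: 64/8 = 8.
At this profile no one gains by cutting their contribution: any cut drops the total below 64, the project is cancelled, contributions are refunded, and the deviator ends with 26, which is less than 26 − 8 + 38 = 56. Contributing more than 8 just wastes the excess. So contributing exactly 8 is a best response.
Each player's payoff: 26 − 8 + 38 = 56.

56 dollars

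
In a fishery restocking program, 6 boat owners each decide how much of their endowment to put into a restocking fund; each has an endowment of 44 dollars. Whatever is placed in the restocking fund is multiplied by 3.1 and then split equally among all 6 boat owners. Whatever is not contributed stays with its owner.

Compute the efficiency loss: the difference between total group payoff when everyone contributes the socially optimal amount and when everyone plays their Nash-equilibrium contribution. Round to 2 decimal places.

Each contributed unit returns 3.1/6 = 0.5167 to its contributor — below 1 — so contributing 0 is dominant for every player. At the Nash equilibrium everyone keeps their 44, and the group total is 6 × 44 = 264.
Each contributed unit returns 3.100 to the group as a whole (0.5167 to each of 6 players), which exceeds 1, so the social optimum is full contribution: group total = 3.100 × 264 = 818.40.
Efficiency loss = 818.40 − 264 = 554.40.

554.40 dollars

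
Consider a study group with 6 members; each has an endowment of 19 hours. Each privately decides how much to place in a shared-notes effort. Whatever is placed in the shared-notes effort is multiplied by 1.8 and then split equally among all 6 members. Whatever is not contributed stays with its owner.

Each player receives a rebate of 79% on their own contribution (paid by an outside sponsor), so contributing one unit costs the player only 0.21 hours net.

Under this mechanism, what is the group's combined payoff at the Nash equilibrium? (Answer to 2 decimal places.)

295.26 hours

Under the mechanism each unit contributed yields (1.8/6) / 0.21 = 1.4286 back to its contributor per unit of net cost, which exceeds 1, making full contribution the dominant choice for everyone.
At the Nash equilibrium everyone contributes 19. Group total payoff = 6 × (19 × 0.79 + 1.8 × 19) = 295.26.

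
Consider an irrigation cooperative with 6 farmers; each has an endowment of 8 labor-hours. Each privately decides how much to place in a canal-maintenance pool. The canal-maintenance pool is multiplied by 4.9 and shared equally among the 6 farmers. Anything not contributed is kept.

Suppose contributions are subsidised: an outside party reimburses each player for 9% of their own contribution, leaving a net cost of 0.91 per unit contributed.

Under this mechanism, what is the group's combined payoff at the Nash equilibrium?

The effective private return is (4.9/6) / 0.91 = 0.8974, which is still under 1, so the mechanism doesn't change anyone's dominant strategy: zero contribution.
At the Nash equilibrium no one contributes; group total payoff = 6 × 8 = 48.

48.00 labor-hours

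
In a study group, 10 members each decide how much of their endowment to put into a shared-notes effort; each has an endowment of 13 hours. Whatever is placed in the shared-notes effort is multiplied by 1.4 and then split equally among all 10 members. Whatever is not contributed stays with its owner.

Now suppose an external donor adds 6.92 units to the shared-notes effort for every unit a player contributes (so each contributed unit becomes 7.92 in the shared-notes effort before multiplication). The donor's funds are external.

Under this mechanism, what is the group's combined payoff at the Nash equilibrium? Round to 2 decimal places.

1441.44 hours

Under the mechanism each unit contributed yields 1.4 × 7.92 / 10 = 1.1088 back to its contributor per unit of net cost, which exceeds 1, making full contribution the dominant choice for everyone.
At the Nash equilibrium everyone contributes 13. Group total payoff = 1.4 × 7.92 × 130 = 1441.44.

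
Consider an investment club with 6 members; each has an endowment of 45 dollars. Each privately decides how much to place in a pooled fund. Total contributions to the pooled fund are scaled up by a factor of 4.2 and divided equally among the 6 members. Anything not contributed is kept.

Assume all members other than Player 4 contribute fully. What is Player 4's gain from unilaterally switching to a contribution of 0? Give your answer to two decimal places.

Switching from a contribution of 45 to 0 lets Player 4 keep an extra 45 dollars, but lowers the pooled fund by 45, which costs Player 4 their own share of that drop: 4.2/6 × 45 = 31.50.
Net gain = 45 − 31.50 = 13.50. The private return per contributed unit (0.7000) is below 1, so free-riding is indeed the best response regardless of what the others do.

13.50 dollars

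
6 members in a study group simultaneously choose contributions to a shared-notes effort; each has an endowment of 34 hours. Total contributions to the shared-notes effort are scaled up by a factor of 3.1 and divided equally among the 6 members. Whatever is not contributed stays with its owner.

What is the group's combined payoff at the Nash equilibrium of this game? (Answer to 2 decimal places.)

204.00 hours

Each contributed unit returns 3.1/6 = 0.5167 to its contributor — below 1 — so contributing 0 is dominant for every player. At the Nash equilibrium everyone keeps their 34, and the group total is 6 × 34 = 204.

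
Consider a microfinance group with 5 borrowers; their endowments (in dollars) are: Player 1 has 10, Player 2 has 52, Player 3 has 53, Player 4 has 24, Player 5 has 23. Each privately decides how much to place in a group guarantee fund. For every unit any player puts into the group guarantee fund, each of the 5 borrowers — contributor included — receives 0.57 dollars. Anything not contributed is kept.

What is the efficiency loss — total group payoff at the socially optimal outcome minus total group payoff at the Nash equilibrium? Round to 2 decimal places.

299.70 dollars

The private return per contributed unit is 0.57 < 1 for everyone, so the Nash equilibrium is zero contribution and the group total is Σ E_j = 10 + 52 + 53 + 24 + 23 = 162.
Each contributed unit returns 2.850 to the group, so the social optimum is full contribution by everyone: group total = 2.850 × 162 = 461.70.
Efficiency loss = (2.850 − 1) × 162 = 299.70.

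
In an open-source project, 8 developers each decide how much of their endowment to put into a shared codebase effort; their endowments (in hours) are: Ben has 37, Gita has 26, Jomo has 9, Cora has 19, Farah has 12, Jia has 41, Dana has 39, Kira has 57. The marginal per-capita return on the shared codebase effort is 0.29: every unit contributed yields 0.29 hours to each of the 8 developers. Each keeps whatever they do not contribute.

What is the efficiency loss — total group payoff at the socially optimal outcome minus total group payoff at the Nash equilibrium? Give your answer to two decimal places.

316.80 hours

The private return per contributed unit is 0.29 < 1 for everyone, so the Nash equilibrium is zero contribution and the group total is Σ E_j = 37 + 26 + 9 + 19 + 12 + 41 + 39 + 57 = 240.
Each contributed unit returns 2.320 to the group, so the social optimum is full contribution by everyone: group total = 2.320 × 240 = 556.80.
Efficiency loss = (2.320 − 1) × 240 = 316.80.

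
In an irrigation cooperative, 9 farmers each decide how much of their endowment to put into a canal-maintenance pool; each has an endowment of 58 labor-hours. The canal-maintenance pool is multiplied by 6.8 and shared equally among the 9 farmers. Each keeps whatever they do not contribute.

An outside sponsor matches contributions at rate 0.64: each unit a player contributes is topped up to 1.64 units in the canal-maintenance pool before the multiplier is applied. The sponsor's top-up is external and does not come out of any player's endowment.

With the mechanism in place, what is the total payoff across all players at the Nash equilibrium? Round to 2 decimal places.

5821.34 labor-hours

With the mechanism, a contributed unit returns 6.8 × 1.64 / 9 = 1.2391 per unit of net cost to the contributor — now above 1 — so contributing fully is weakly dominant for every player.
At the Nash equilibrium everyone contributes 58. Group total payoff = 6.8 × 1.64 × 522 = 5821.34.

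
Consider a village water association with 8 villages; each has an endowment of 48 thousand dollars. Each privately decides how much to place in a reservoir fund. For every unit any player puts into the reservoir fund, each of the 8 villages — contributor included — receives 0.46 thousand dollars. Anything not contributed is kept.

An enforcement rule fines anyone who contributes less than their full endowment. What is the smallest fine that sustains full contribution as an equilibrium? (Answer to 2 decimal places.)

Given the others contribute fully, the best deviation is to contribute 0 (any partial contribution still incurs the fine and gives up units whose private return 0.46 is below 1).
Deviating from 48 to 0 saves 48 thousand dollars but forfeits the deviator's share of the drop in the reservoir fund: 0.46 × 48 = 22.08.
So the deviation gain is 48 − 22.08 = 25.92, and the fine must be at least 25.92 thousand dollars to wipe it out.

25.92 thousand dollars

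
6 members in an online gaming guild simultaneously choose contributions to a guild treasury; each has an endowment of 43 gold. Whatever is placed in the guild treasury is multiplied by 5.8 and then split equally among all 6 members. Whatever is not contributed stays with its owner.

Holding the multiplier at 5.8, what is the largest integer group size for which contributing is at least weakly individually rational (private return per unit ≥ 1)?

Private return per unit is 5.8/(group size), which is ≥ 1 whenever the group size is ≤ 5.8.
The largest such integer is 5.

5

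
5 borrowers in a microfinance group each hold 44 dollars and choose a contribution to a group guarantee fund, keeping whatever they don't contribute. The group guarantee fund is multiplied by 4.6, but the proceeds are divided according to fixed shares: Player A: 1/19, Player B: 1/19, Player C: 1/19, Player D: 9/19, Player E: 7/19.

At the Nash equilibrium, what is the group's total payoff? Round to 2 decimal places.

Each unit j contributes comes back to j as 4.6 × (j's share), so j prefers to contribute only if that share exceeds 1/4.6 = 0.2174; otherwise keeping the unit dominates.
Player D and Player E clear that bar, contributing 44 each; the remaining 3 contribute 0. Total contributed: 88.
The group guarantee fund pays out 4.6 × 88 = 404.80 in total (split across the unequal shares, but the aggregate is all that matters for the group sum).
The 3 free-riders keep 44 each, adding 132. Group total = 132 + 404.80 = 536.80.

536.80 dollars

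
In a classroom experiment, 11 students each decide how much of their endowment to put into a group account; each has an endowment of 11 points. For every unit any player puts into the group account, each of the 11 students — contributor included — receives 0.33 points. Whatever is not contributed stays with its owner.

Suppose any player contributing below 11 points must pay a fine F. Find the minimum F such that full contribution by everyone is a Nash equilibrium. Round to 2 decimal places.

7.37 points

Given the others contribute fully, the best deviation is to contribute 0 (any partial contribution still incurs the fine and gives up units whose private return 0.33 is below 1).
Deviating from 11 to 0 saves 11 points but forfeits the deviator's share of the drop in the group account: 0.33 × 11 = 3.63.
So the deviation gain is 11 − 3.63 = 7.37, and the fine must be at least 7.37 points to wipe it out.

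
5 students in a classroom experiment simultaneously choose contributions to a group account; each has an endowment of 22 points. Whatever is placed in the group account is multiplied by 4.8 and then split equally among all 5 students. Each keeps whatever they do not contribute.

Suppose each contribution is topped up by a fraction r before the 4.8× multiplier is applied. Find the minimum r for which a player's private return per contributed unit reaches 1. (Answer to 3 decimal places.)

0.042

With matching at rate r, one contributed unit becomes (1 + r) in the group account and returns 4.8 × (1 + r) / 5 to the contributor.
Setting this equal to 1: 1 + r = 5/4.8 = 1.0417.
So the minimum matching rate is r = 1.0417 − 1 = 0.042.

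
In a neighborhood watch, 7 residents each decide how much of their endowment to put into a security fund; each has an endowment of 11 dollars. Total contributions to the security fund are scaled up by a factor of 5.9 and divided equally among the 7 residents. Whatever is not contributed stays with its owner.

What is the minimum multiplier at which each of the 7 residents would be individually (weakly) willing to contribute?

7

A contributed unit returns (multiplier)/7 to its contributor.
This reaches 1 exactly when the multiplier is 7.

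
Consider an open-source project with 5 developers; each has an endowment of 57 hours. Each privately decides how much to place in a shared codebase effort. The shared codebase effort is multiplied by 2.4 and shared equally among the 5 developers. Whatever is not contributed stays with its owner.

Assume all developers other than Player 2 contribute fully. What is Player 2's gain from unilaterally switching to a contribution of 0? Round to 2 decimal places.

Switching from a contribution of 57 to 0 lets Player 2 keep an extra 57 hours, but lowers the shared codebase effort by 57, which costs Player 2 their own share of that drop: 2.4/5 × 57 = 27.36.
Net gain = 57 − 27.36 = 29.64. The private return per contributed unit (0.4800) is below 1, so free-riding is indeed the best response regardless of what the others do.

29.64 hours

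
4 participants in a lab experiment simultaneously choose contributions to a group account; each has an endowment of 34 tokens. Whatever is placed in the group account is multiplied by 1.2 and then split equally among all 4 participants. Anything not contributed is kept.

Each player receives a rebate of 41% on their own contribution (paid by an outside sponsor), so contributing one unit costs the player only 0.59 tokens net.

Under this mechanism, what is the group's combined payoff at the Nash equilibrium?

136.00 tokens

Even with the mechanism, each unit contributed returns only (1.2/4) / 0.59 = 0.5085 per unit of net cost, so contributing nothing is still dominant.
Everyone keeps their endowment and the group total is 4 × 34 = 136.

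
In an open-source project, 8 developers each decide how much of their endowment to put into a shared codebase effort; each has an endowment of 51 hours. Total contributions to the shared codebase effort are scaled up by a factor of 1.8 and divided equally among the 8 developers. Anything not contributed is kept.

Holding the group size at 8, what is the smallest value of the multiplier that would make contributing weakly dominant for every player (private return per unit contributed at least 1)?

8

A contributed unit returns (multiplier)/8 to its contributor.
This reaches 1 exactly when the multiplier is 8.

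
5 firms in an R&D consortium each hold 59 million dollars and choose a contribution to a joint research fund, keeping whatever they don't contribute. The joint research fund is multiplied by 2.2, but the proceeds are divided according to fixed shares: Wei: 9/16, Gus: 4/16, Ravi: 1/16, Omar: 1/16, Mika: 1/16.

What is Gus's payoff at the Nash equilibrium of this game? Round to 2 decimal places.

91.45 million dollars

For player j, contributing a unit is worthwhile iff 2.2 × (j's share) ≥ 1, i.e. iff j's share is at least 0.4545.
Wei alone (share 9/16) is above the threshold, contributing 59; the remaining 4 contribute 0. Total contributed: 59.
Gus keeps 59 and receives 2.2 × 59 × 4/16 = 32.45 from the joint research fund, for a payoff of 91.45.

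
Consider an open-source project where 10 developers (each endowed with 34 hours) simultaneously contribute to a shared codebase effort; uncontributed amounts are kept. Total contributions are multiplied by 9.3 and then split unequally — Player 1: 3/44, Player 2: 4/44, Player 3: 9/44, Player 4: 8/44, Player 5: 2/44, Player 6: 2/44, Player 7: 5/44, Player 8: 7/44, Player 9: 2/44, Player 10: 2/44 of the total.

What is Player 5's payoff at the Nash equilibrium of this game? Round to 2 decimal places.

For player j, contributing a unit is worthwhile iff 9.3 × (j's share) ≥ 1, i.e. iff j's share is at least 0.1075.
Player 3, Player 4, Player 7 and Player 8 are above the threshold, contributing 34 each; the remaining 6 contribute 0. Total contributed: 136.
Player 5 keeps 34 and receives 9.3 × 136 × 2/44 = 57.49 from the shared codebase effort, for a payoff of 91.49.

91.49 hours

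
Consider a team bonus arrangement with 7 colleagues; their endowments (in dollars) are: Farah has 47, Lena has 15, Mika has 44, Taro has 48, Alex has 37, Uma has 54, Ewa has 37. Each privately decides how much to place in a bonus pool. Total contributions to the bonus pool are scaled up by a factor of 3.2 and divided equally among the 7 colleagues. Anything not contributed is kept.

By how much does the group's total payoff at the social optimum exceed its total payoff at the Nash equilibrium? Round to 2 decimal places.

620.40 dollars

The private return per contributed unit is 3.2/7 = 0.4571 < 1 for every player regardless of endowment, so the Nash equilibrium is zero contribution and the group total is Σ E_j = 47 + 15 + 44 + 48 + 37 + 54 + 37 = 282.
Each contributed unit returns 3.200 to the group, so the social optimum is full contribution by everyone: group total = 3.200 × 282 = 902.40.
Efficiency loss = (3.200 − 1) × 282 = 620.40.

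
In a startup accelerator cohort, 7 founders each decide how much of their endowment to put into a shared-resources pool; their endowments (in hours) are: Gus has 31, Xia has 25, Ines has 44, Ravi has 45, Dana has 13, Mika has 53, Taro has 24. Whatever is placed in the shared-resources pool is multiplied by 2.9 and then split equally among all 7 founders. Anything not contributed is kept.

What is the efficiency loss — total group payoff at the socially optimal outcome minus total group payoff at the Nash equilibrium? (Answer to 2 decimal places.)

446.50 hours

The private return per contributed unit is 2.9/7 = 0.4143 < 1 for every player regardless of endowment, so the Nash equilibrium is zero contribution and the group total is Σ E_j = 31 + 25 + 44 + 45 + 13 + 53 + 24 = 235.
Each contributed unit returns 2.900 to the group, so the social optimum is full contribution by everyone: group total = 2.900 × 235 = 681.50.
Efficiency loss = (2.900 − 1) × 235 = 446.50.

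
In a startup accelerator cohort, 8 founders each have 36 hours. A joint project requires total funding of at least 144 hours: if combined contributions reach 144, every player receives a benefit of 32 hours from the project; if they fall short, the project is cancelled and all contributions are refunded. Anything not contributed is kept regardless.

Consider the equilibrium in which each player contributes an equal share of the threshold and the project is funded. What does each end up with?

Equal share of the threshold: 144/8 = 18.
At this profile no one gains by cutting their contribution: any cut drops the total below 144, the project is cancelled, contributions are refunded, and the deviator ends with 36, which is less than 36 − 18 + 32 = 50. Contributing more than 18 just wastes the excess. So contributing exactly 18 is a best response.
Each player's payoff: 36 − 18 + 32 = 50.

50 hours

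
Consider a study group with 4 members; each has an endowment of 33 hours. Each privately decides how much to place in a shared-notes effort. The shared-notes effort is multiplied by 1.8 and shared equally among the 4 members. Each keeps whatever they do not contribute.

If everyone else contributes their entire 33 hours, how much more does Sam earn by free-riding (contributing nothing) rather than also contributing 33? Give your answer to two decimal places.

18.15 hours

Switching from a contribution of 33 to 0 lets Sam keep an extra 33 hours, but lowers the shared-notes effort by 33, which costs Sam their own share of that drop: 1.8/4 × 33 = 14.85.
Net gain = 33 − 14.85 = 18.15. The private return per contributed unit (0.4500) is below 1, so free-riding is indeed the best response regardless of what the others do.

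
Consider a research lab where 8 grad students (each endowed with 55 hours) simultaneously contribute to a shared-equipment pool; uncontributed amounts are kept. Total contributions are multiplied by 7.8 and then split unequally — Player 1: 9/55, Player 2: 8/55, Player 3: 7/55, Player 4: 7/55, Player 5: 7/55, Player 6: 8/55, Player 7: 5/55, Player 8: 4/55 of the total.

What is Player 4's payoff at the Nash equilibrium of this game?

Player j's private return per contributed unit is 7.8 × (j's share). Contributing is weakly dominant for j when that share is at least 1/7.8 = 0.1282, and contributing 0 is dominant otherwise.
The shares above 0.1282 belong to Player 1, Player 2 and Player 6, contributing 55 each; the remaining 5 contribute 0. Total contributed: 165.
Player 4 keeps 55 and receives 7.8 × 165 × 7/55 = 163.80 from the shared-equipment pool, for a payoff of 218.80.

218.80 hours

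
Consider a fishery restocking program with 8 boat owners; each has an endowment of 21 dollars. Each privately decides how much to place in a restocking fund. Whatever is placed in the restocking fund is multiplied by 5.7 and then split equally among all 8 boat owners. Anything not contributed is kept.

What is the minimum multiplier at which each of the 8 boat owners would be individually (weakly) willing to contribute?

A contributed unit returns (multiplier)/8 to its contributor.
This reaches 1 exactly when the multiplier is 8.

8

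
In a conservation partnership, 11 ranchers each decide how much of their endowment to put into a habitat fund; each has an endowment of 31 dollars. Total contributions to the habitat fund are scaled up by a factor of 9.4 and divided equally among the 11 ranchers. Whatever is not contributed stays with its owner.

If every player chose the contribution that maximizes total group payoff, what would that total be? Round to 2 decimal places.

3205.40 dollars

Each contributed unit returns 9.400 to the group as a whole (0.8545 to each of 11 players), which exceeds 1, so the social optimum is full contribution: group total = 9.400 × 341 = 3205.40.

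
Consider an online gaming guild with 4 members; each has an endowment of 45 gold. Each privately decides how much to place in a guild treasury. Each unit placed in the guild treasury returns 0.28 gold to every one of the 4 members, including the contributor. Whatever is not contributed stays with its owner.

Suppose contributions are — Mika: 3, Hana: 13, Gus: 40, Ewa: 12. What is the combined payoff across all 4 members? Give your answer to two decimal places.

Total contributed: 3 + 13 + 40 + 12 = 68; total kept: 4 × 45 − 68 = 112.
The guild treasury pays out 0.28 × 4 × 68 = 76.16 in aggregate.
Group total = 112 + 76.16 = 188.16.

188.16 gold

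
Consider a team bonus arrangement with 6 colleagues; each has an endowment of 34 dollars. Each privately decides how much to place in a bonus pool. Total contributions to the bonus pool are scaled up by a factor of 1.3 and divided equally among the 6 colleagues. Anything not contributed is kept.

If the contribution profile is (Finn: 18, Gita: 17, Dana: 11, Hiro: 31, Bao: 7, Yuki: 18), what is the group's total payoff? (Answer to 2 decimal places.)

Total contributed: 18 + 17 + 11 + 31 + 7 + 18 = 102; total kept: 6 × 34 − 102 = 102.
The bonus pool pays out 1.3 × 102 = 132.60 in aggregate.
Group total = 102 + 132.60 = 234.60.

234.60 dollars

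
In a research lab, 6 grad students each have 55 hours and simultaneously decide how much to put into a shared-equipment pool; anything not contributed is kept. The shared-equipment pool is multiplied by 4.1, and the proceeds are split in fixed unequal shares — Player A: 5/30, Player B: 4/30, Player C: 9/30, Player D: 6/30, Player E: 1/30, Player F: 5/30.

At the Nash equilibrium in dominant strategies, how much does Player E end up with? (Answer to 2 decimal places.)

62.52 hours

A player with share s gets back 4.1·s per unit contributed, so full contribution is dominant for anyone with s > 1/4.1 = 0.2439 and zero contribution is dominant for anyone below.
Only Player C (9/30) clears that bar, contributing 55; the remaining 5 contribute 0. Total contributed: 55.
Player E keeps 55 and receives 4.1 × 55 × 1/30 = 7.52 from the shared-equipment pool, for a payoff of 62.52.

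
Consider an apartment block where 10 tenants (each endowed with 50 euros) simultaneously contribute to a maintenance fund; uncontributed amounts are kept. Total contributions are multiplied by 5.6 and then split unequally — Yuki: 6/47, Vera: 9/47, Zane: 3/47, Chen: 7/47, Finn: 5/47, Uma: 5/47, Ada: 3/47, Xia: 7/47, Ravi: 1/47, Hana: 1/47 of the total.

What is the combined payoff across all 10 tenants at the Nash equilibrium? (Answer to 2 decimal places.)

Player j's private return per contributed unit is 5.6 × (j's share). Contributing is weakly dominant for j when that share is at least 1/5.6 = 0.1786, and contributing 0 is dominant otherwise.
The only share above 0.1786 is Vera's 9/47, contributing 50; the remaining 9 contribute 0. Total contributed: 50.
The maintenance fund pays out 5.6 × 50 = 280.00 in total (split across the unequal shares, but the aggregate is all that matters for the group sum).
The 9 free-riders keep 50 each, adding 450. Group total = 450 + 280.00 = 730.00.

730.00 euros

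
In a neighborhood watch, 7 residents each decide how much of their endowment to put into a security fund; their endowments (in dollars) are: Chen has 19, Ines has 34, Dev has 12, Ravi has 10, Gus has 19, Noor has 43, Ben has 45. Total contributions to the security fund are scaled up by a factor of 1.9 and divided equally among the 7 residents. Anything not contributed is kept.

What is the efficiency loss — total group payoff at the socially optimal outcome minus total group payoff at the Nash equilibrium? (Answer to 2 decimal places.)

The private return per contributed unit is 1.9/7 = 0.2714 < 1 for every player regardless of endowment, so the Nash equilibrium is zero contribution and the group total is Σ E_j = 19 + 34 + 12 + 10 + 19 + 43 + 45 = 182.
Each contributed unit returns 1.900 to the group, so the social optimum is full contribution by everyone: group total = 1.900 × 182 = 345.80.
Efficiency loss = (1.900 − 1) × 182 = 163.80.

163.80 dollars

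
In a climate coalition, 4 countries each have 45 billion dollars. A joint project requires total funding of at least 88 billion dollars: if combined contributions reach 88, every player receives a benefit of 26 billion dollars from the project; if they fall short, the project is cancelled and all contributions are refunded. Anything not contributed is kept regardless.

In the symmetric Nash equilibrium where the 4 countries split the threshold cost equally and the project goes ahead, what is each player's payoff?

Equal share of the threshold: 88/4 = 22.
At this profile no one gains by cutting their contribution: any cut drops the total below 88, the project is cancelled, contributions are refunded, and the deviator ends with 45, which is less than 45 − 22 + 26 = 49. Contributing more than 22 just wastes the excess. So contributing exactly 22 is a best response.
Each player's payoff: 45 − 22 + 26 = 49.

49 billion dollars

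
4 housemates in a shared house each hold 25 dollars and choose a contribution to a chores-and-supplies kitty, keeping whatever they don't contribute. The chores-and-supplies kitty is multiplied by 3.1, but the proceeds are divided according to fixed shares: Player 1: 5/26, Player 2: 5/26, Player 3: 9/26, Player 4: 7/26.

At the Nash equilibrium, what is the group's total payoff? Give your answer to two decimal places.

152.50 dollars

For player j, contributing a unit is worthwhile iff 3.1 × (j's share) ≥ 1, i.e. iff j's share is at least 0.3226.
Player 3 alone (share 9/26) is above the threshold, contributing 25; the remaining 3 contribute 0. Total contributed: 25.
The chores-and-supplies kitty pays out 3.1 × 25 = 77.50 in total (split across the unequal shares, but the aggregate is all that matters for the group sum).
The 3 free-riders keep 25 each, adding 75. Group total = 75 + 77.50 = 152.50.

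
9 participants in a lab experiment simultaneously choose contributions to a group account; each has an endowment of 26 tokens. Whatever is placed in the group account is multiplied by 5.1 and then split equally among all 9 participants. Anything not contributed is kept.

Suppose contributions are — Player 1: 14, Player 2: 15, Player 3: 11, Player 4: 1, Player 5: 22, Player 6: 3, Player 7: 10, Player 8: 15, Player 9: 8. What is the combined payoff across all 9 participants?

Total contributed: 14 + 15 + 11 + 1 + 22 + 3 + 10 + 15 + 8 = 99; total kept: 9 × 26 − 99 = 135.
The group account pays out 5.1 × 99 = 504.90 in aggregate.
Group total = 135 + 504.90 = 639.90.

639.90 tokens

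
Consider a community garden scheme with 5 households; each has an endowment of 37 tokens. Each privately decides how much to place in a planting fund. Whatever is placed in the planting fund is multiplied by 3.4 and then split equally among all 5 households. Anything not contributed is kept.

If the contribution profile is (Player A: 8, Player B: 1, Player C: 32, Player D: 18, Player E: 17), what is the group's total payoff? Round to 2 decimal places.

367.40 tokens

Total contributed: 8 + 1 + 32 + 18 + 17 = 76; total kept: 5 × 37 − 76 = 109.
The planting fund pays out 3.4 × 76 = 258.40 in aggregate.
Group total = 109 + 258.40 = 367.40.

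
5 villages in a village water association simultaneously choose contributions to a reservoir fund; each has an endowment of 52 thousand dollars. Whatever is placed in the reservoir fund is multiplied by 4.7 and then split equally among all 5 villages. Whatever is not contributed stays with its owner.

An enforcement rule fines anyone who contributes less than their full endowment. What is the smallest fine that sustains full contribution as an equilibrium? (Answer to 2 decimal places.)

Given the others contribute fully, the best deviation is to contribute 0 (any partial contribution still incurs the fine and gives up units whose private return 0.9400 is below 1).
Deviating from 52 to 0 saves 52 thousand dollars but forfeits the deviator's share of the drop in the reservoir fund: 4.7/5 × 52 = 48.88.
So the deviation gain is 52 − 48.88 = 3.12, and the fine must be at least 3.12 thousand dollars to wipe it out.

3.12 thousand dollars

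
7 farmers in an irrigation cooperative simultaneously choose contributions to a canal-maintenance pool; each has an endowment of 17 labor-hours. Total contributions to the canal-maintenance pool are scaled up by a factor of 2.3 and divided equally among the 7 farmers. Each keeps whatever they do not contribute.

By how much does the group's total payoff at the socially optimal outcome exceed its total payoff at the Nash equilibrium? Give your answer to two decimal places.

154.70 labor-hours

Each contributed unit returns 2.3/7 = 0.3286 to its contributor — below 1 — so contributing 0 is dominant for every player. At the Nash equilibrium everyone keeps their 17, and the group total is 7 × 17 = 119.
Each contributed unit returns 2.300 to the group as a whole (0.3286 to each of 7 players), which exceeds 1, so the social optimum is full contribution: group total = 2.300 × 119 = 273.70.
Efficiency loss = 273.70 − 119 = 154.70.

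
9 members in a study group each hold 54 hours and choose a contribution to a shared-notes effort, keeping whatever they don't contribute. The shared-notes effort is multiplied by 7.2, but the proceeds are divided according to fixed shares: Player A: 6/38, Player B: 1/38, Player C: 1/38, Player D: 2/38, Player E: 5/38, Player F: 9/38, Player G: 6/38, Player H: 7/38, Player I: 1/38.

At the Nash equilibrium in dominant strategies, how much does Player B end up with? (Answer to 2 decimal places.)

For player j, contributing a unit is worthwhile iff 7.2 × (j's share) ≥ 1, i.e. iff j's share is at least 0.1389.
Player A, Player F, Player G and Player H are above the threshold, contributing 54 each; the remaining 5 contribute 0. Total contributed: 216.
Player B keeps 54 and receives 7.2 × 216 × 1/38 = 40.93 from the shared-notes effort, for a payoff of 94.93.

94.93 hours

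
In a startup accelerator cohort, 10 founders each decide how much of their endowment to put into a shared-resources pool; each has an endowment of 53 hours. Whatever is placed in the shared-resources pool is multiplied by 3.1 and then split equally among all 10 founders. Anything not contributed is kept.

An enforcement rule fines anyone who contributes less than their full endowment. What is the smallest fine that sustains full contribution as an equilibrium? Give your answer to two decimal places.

Given the others contribute fully, the best deviation is to contribute 0 (any partial contribution still incurs the fine and gives up units whose private return 0.3100 is below 1).
Deviating from 53 to 0 saves 53 hours but forfeits the deviator's share of the drop in the shared-resources pool: 3.1/10 × 53 = 16.43.
So the deviation gain is 53 − 16.43 = 36.57, and the fine must be at least 36.57 hours to wipe it out.

36.57 hours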